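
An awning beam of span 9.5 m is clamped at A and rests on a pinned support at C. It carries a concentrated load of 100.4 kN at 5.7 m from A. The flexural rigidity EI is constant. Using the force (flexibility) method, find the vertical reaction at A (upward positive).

Take the reaction at C as the redundant and release it; the primary structure is a cantilever fixed at A.
Free-end deflection of the primary structure under the applied loading (downward +):
  point load 100.4 at a = 5.7: Pa²(3L − a)/(6EI) = 12396/EI
Flexibility coefficient — unit upward force at C: δ_{CC} = L³/(3EI) = 285.8/EI.
Compatibility at C: δ_0 − R_C·δ_{CC} = 0, so R_C = 12396/285.8 = 43.37 kN.
Vertical equilibrium: R_A = ΣP − R_C = 100.4 − 43.37 = 57.03 kN.

R_A = 57.03 kN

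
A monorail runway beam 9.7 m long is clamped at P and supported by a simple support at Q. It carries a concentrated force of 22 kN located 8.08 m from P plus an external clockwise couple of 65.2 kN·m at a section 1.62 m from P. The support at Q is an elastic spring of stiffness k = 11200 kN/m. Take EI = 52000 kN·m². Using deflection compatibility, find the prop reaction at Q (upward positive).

R_Q = 19.33 kN

Remove the prop at Q; the released (primary) structure is a cantilever built in at P.
Primary-structure tip deflection at Q by superposition:
  point load 22 at a = 8.08: Pa²(3L − a)/(6EI) = 5032/EI
  clockwise couple 65.2 at a = 1.62: M₀a(2L − a)/(2EI) = 939/EI
  δ_0 = 5971/EI
Tip deflection under a unit load at Q: L³/(3EI) = 304.2/EI.
With EI = 52000 kN·m²: δ_0 = 0.11482 m and δ_{QQ} = 0.00585 m/kN.
Compatibility — the spring shortens by R_Q/k under the reaction it provides: δ_0 − R_Q·δ_{QQ} = R_Q/k. With 1/k = 0.000089 m/kN, R_Q = δ_0 / (δ_{QQ} + 1/k) = 0.11482 / (0.00585 + 0.000089) = 19.33 kN.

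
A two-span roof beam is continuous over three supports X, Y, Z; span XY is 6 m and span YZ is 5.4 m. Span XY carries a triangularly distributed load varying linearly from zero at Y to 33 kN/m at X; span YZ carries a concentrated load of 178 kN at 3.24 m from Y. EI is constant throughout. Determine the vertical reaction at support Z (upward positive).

Take M_Y as the redundant. Released structure: two simple spans XY and YZ with a hinge at Y.
Discontinuity in slope at Y on the released structure — sum the simple-span end rotations:
  span XY: triangular load, peak 33: 7w₀L³/(360EI) = 138.6/EI
  span YZ: point load 178 at a = 3.24: Pab(L + b)/(6LEI) = 290.7/EI
  relative rotation θ_0 = (138.6 + 290.7)/EI = 429.3/EI
A unit hogging moment at Y produces rotation L₁/(3EI) + L₂/(3EI) = 3.8/EI.
Slope continuity at Y: θ_0 = M_Y·3.8/EI, so M_Y = 429.3/3.8 = 113 kN·m (hogging).
Span YZ, ΣM about Z: R_Y^{YZ}·5.4 = 384.5 + 113, so R_Y^{YZ} = 92.12 kN and R_Z = 178 − 92.12 = 85.88 kN.

R_Z = 85.88 kN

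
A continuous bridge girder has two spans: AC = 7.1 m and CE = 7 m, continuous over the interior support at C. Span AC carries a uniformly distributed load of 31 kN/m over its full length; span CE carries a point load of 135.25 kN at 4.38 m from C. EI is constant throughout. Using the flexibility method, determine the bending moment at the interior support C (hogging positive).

Release continuity at C by inserting a hinge; the redundant is the internal moment M_C. The primary structure is two simply-supported spans AC and CE.
Rotations at C on the released spans (each span's end-slope, ×1/EI):
  span AC: UDL 31: wL³/(24EI) = 462.3/EI
  span CE: point load 135.25 at a = 4.38: Pab(L + b)/(6LEI) = 355.5/EI
  relative rotation θ_0 = (462.3 + 355.5)/EI = 817.8/EI
A unit hogging moment at C produces rotation L₁/(3EI) + L₂/(3EI) = 4.7/EI.
Compatibility: M_C·(L₁+L₂)/(3EI) = θ_0, giving M_C = 174 kN·m (hogging).

M_C = 174 kN·m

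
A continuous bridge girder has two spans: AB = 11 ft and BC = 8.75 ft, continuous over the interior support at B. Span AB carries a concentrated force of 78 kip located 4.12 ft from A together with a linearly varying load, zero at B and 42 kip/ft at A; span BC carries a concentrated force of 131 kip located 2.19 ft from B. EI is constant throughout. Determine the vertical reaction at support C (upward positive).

Insert a hinge at B; M_B is the redundant, and each span becomes simply supported.
Discontinuity in slope at B on the released structure — sum the simple-span end rotations:
  span AB: point load 78 at a = 4.12: Pab(L + a)/(6LEI) = 506.5/EI
  span AB: triangular load, peak 42: 7w₀L³/(360EI) = 1087/EI
  span BC: point load 131 at a = 2.19: Pab(L + b)/(6LEI) = 548.8/EI
  relative rotation θ_0 = (1593 + 548.8)/EI = 2142/EI
A unit hogging moment at B produces rotation L₁/(3EI) + L₂/(3EI) = 6.583/EI.
Slope continuity at B: θ_0 = M_B·6.583/EI, so M_B = 2142/6.583 = 325.4 kip·ft (hogging).
Span BC, ΣM about C: R_B^{BC}·8.75 = 859.4 + 325.4, so R_B^{BC} = 135.4 kip and R_C = 131 − 135.4 = -4.403 kip.

R_C = -4.403 kip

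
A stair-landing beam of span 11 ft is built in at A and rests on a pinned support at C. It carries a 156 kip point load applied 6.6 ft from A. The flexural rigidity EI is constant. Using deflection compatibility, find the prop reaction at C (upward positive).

Remove the prop at C; the released (primary) structure is a cantilever built in at A.
Free-end deflection of the primary structure under the applied loading (downward +):
  point load 156 at a = 6.6: Pa²(3L − a)/(6EI) = 29900/EI
Flexibility coefficient — unit upward force at C: δ_{CC} = L³/(3EI) = 443.7/EI.
Compatibility at C: δ_0 − R_C·δ_{CC} = 0, so R_C = 29900/443.7 = 67.39 kip.

R_C = 67.39 kip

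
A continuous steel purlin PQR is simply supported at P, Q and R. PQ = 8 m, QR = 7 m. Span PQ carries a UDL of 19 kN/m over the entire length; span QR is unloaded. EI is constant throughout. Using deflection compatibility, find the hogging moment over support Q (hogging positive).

M_Q = 81.07 kN·m

Insert a hinge at Q; M_Q is the redundant, and each span becomes simply supported.
End slopes at the hinge Q, treating each span as simply supported:
  span PQ: UDL 19: wL³/(24EI) = 405.3/EI
  relative rotation θ_0 = (405.3 + 0)/EI = 405.3/EI
A unit hogging moment at Q produces rotation L₁/(3EI) + L₂/(3EI) = 5/EI.
Compatibility: M_Q·(L₁+L₂)/(3EI) = θ_0, giving M_Q = 81.07 kN·m (hogging).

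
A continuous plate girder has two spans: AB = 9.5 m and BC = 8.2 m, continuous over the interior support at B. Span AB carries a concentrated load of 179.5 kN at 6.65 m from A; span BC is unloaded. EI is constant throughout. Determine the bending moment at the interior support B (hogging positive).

Release continuity at B by inserting a hinge; the redundant is the internal moment M_B. The primary structure is two simply-supported spans AB and BC.
Rotations at B on the released spans (each span's end-slope, ×1/EI):
  span AB: point load 179.5 at a = 6.65: Pab(L + a)/(6LEI) = 963.9/EI
  relative rotation θ_0 = (963.9 + 0)/EI = 963.9/EI
A unit hogging moment at B produces rotation L₁/(3EI) + L₂/(3EI) = 5.9/EI.
Slope continuity at B: θ_0 = M_B·5.9/EI, so M_B = 963.9/5.9 = 163.4 kN·m (hogging).

M_B = 163.4 kN·m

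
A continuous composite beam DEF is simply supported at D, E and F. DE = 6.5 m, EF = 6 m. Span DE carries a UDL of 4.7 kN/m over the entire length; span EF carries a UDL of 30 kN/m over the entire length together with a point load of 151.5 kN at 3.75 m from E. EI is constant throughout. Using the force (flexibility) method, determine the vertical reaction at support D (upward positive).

R_D = -7.496 kN

Release continuity at E by inserting a hinge; the redundant is the internal moment M_E. The primary structure is two simply-supported spans DE and EF.
Discontinuity in slope at E on the released structure — sum the simple-span end rotations:
  span DE: UDL 4.7: wL³/(24EI) = 53.78/EI
  span EF: UDL 30: wL³/(24EI) = 270/EI
  span EF: point load 151.5 at a = 3.75: Pab(L + b)/(6LEI) = 292.9/EI
  relative rotation θ_0 = (53.78 + 562.9)/EI = 616.7/EI
A unit hogging moment at E produces rotation L₁/(3EI) + L₂/(3EI) = 4.167/EI.
Compatibility: M_E·(L₁+L₂)/(3EI) = θ_0, giving M_E = 148 kN·m (hogging).
Span DE, ΣM about D with M_E applied at E: R_E^{DE}·6.5 = 99.29 + 148, so R_E^{DE} = 38.05 kN and R_D = 30.55 − 38.05 = -7.496 kN.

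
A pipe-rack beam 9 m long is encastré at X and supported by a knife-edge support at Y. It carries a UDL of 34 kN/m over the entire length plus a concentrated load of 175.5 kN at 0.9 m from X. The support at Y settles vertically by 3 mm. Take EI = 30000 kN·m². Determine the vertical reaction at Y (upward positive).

R_Y = 116.9 kN

Remove the prop at Y; the released (primary) structure is a cantilever built in at X.
Deflection at Y on the released cantilever, summing each load's contribution:
  UDL 34: wL⁴/(8EI) = 27884/EI
  point load 175.5 at a = 0.9: Pa²(3L − a)/(6EI) = 618.4/EI
  δ_0 = 28503/EI
Flexibility coefficient — unit upward force at Y: δ_{YY} = L³/(3EI) = 243/EI.
With EI = 30000 kN·m²: δ_0 = 0.95009 m and δ_{YY} = 0.0081 m/kN.
Compatibility — the beam at Y must follow the support down by 0.003 m: δ_0 − R_Y·δ_{YY} = 0.003, so R_Y = (0.95009 − 0.003)/0.0081 = 116.9 kN.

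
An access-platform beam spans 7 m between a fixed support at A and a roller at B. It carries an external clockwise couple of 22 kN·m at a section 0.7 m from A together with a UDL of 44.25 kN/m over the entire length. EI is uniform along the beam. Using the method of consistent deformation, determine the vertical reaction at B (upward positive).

Take the reaction at B as the redundant and release it; the primary structure is a cantilever fixed at A.
Downward deflection at the released point B due to the loads:
  clockwise couple 22 at a = 0.7: M₀a(2L − a)/(2EI) = 102.4/EI
  UDL 44.25: wL⁴/(8EI) = 13281/EI
  δ_0 = 13383/EI
Tip deflection under a unit load at B: L³/(3EI) = 114.3/EI.
Compatibility at B: δ_0 − R_B·δ_{BB} = 0, so R_B = 13383/114.3 = 117.1 kN.

R_B = 117.1 kN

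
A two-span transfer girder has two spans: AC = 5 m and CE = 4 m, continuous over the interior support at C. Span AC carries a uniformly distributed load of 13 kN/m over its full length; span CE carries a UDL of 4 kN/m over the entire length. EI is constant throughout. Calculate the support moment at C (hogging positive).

Take M_C as the redundant. Released structure: two simple spans AC and CE with a hinge at C.
Discontinuity in slope at C on the released structure — sum the simple-span end rotations:
  span AC: UDL 13: wL³/(24EI) = 67.71/EI
  span CE: UDL 4: wL³/(24EI) = 10.67/EI
  relative rotation θ_0 = (67.71 + 10.67)/EI = 78.38/EI
A unit hogging moment at C produces rotation L₁/(3EI) + L₂/(3EI) = 3/EI.
Compatibility: M_C·(L₁+L₂)/(3EI) = θ_0, giving M_C = 26.12 kN·m (hogging).

M_C = 26.12 kN·m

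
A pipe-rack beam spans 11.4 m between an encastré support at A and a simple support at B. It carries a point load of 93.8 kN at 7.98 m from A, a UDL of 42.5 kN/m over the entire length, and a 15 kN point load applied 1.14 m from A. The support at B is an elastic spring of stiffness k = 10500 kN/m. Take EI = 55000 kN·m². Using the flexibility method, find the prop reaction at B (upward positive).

Choose R_B as the redundant. The primary structure is the cantilever fixed at A.
Primary-structure tip deflection at B by superposition:
  point load 93.8 at a = 7.98: Pa²(3L − a)/(6EI) = 26103/EI
  UDL 42.5: wL⁴/(8EI) = 89726/EI
  point load 15 at a = 1.14: Pa²(3L − a)/(6EI) = 107.4/EI
  δ_0 = 115936/EI
Flexibility coefficient — unit upward force at B: δ_{BB} = L³/(3EI) = 493.8/EI.
With EI = 55000 kN·m²: δ_0 = 2.1079 m and δ_{BB} = 0.008979 m/kN.
Compatibility — the spring shortens by R_B/k under the reaction it provides: δ_0 − R_B·δ_{BB} = R_B/k. With 1/k = 0.000095 m/kN, R_B = δ_0 / (δ_{BB} + 1/k) = 2.1079 / (0.008979 + 0.000095) = 232.3 kN.

R_B = 232.3 kN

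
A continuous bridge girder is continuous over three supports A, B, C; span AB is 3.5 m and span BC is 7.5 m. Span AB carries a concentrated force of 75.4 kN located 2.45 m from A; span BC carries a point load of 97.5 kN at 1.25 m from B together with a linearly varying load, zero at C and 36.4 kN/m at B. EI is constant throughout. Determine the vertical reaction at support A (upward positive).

Insert a hinge at B; M_B is the redundant, and each span becomes simply supported.
End slopes at the hinge B, treating each span as simply supported:
  span AB: point load 75.4 at a = 2.45: Pab(L + a)/(6LEI) = 54.96/EI
  span BC: point load 97.5 at a = 1.25: Pab(L + b)/(6LEI) = 232.7/EI
  span BC: triangular load, peak 36.4: w₀L³/(45EI) = 341.2/EI
  relative rotation θ_0 = (54.96 + 574)/EI = 629/EI
A unit hogging moment at B produces rotation L₁/(3EI) + L₂/(3EI) = 3.667/EI.
Slope continuity at B: θ_0 = M_B·3.667/EI, so M_B = 629/3.667 = 171.5 kN·m (hogging).
Span AB, ΣM about A with M_B applied at B: R_B^{AB}·3.5 = 184.7 + 171.5, so R_B^{AB} = 101.8 kN and R_A = 75.4 − 101.8 = -26.39 kN.

R_A = -26.39 kN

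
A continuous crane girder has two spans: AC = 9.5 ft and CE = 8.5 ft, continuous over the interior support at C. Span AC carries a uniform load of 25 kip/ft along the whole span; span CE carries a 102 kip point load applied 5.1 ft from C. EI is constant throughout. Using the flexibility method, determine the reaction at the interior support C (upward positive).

Take M_C as the redundant. Released structure: two simple spans AC and CE with a hinge at C.
End slopes at the hinge C, treating each span as simply supported:
  span AC: UDL 25: wL³/(24EI) = 893.1/EI
  span CE: point load 102 at a = 5.1: Pab(L + b)/(6LEI) = 412.7/EI
  relative rotation θ_0 = (893.1 + 412.7)/EI = 1306/EI
A unit hogging moment at C produces rotation L₁/(3EI) + L₂/(3EI) = 6/EI.
Slope continuity at C: θ_0 = M_C·6/EI, so M_C = 1306/6 = 217.6 kip·ft (hogging).
Span AC, ΣM about A with M_C applied at C: R_C^{AC}·9.5 = 1128 + 217.6, so R_C^{AC} = 141.7 kip and R_A = 237.5 − 141.7 = 95.84 kip.
Span CE, ΣM about E: R_C^{CE}·8.5 = 346.8 + 217.6, so R_C^{CE} = 66.4 kip and R_E = 102 − 66.4 = 35.6 kip.
R_C = 141.7 + 66.4 = 208.1 kip.

R_C = 208.1 kip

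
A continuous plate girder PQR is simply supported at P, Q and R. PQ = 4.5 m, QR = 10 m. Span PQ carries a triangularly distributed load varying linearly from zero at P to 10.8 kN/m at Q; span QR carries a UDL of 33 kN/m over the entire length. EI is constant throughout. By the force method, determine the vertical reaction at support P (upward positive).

R_P = -56.12 kN

Release continuity at Q by inserting a hinge; the redundant is the internal moment M_Q. The primary structure is two simply-supported spans PQ and QR.
Rotations at Q on the released spans (each span's end-slope, ×1/EI):
  span PQ: triangular load, peak 10.8: w₀L³/(45EI) = 21.87/EI
  span QR: UDL 33: wL³/(24EI) = 1375/EI
  relative rotation θ_0 = (21.87 + 1375)/EI = 1397/EI
A unit hogging moment at Q produces rotation L₁/(3EI) + L₂/(3EI) = 4.833/EI.
Slope continuity at Q: θ_0 = M_Q·4.833/EI, so M_Q = 1397/4.833 = 289 kN·m (hogging).
Span PQ, ΣM about P with M_Q applied at Q: R_Q^{PQ}·4.5 = 72.9 + 289, so R_Q^{PQ} = 80.42 kN and R_P = 24.3 − 80.42 = -56.12 kN.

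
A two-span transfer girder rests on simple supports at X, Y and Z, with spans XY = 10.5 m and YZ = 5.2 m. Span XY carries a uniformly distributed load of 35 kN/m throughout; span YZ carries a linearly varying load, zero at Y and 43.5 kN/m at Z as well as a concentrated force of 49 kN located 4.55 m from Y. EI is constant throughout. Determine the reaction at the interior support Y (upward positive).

R_Y = 328.4 kN

Take M_Y as the redundant. Released structure: two simple spans XY and YZ with a hinge at Y.
Rotations at Y on the released spans (each span's end-slope, ×1/EI):
  span XY: UDL 35: wL³/(24EI) = 1688/EI
  span YZ: triangular load, peak 43.5: 7w₀L³/(360EI) = 118.9/EI
  span YZ: point load 49 at a = 4.55: Pab(L + b)/(6LEI) = 27.17/EI
  relative rotation θ_0 = (1688 + 146.1)/EI = 1834/EI
A unit hogging moment at Y produces rotation L₁/(3EI) + L₂/(3EI) = 5.233/EI.
Compatibility: M_Y·(L₁+L₂)/(3EI) = θ_0, giving M_Y = 350.5 kN·m (hogging).
Span XY, ΣM about X with M_Y applied at Y: R_Y^{XY}·10.5 = 1929 + 350.5, so R_Y^{XY} = 217.1 kN and R_X = 367.5 − 217.1 = 150.4 kN.
Span YZ, ΣM about Z: R_Y^{YZ}·5.2 = 227.9 + 350.5, so R_Y^{YZ} = 111.2 kN and R_Z = 162.1 − 111.2 = 50.87 kN.
R_Y = 217.1 + 111.2 = 328.4 kN.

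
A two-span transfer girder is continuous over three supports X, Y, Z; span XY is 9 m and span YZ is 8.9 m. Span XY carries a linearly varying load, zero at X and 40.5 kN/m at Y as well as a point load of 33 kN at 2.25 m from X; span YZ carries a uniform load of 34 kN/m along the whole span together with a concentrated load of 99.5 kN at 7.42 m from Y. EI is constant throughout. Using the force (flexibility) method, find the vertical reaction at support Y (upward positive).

Insert a hinge at Y; M_Y is the redundant, and each span becomes simply supported.
Discontinuity in slope at Y on the released structure — sum the simple-span end rotations:
  span XY: triangular load, peak 40.5: w₀L³/(45EI) = 656.1/EI
  span XY: point load 33 at a = 2.25: Pab(L + a)/(6LEI) = 104.4/EI
  span YZ: UDL 34: wL³/(24EI) = 998.7/EI
  span YZ: point load 99.5 at a = 7.42: Pab(L + b)/(6LEI) = 212.4/EI
  relative rotation θ_0 = (760.5 + 1211)/EI = 1972/EI
A unit hogging moment at Y produces rotation L₁/(3EI) + L₂/(3EI) = 5.967/EI.
Slope continuity at Y: θ_0 = M_Y·5.967/EI, so M_Y = 1972/5.967 = 330.4 kN·m (hogging).
Span XY, ΣM about X with M_Y applied at Y: R_Y^{XY}·9 = 1168 + 330.4, so R_Y^{XY} = 166.5 kN and R_X = 215.2 − 166.5 = 48.78 kN.
Span YZ, ΣM about Z: R_Y^{YZ}·8.9 = 1494 + 330.4, so R_Y^{YZ} = 205 kN and R_Z = 402.1 − 205 = 197.1 kN.
R_Y = 166.5 + 205 = 371.4 kN.

R_Y = 371.4 kN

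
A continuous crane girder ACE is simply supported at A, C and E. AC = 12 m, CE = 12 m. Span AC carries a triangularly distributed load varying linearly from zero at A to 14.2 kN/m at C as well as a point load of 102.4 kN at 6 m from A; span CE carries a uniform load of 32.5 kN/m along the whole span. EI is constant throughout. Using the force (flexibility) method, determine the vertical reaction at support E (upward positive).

R_E = 155.3 kN

Take M_C as the redundant. Released structure: two simple spans AC and CE with a hinge at C.
End slopes at the hinge C, treating each span as simply supported:
  span AC: triangular load, peak 14.2: w₀L³/(45EI) = 545.3/EI
  span AC: point load 102.4 at a = 6: Pab(L + a)/(6LEI) = 921.6/EI
  span CE: UDL 32.5: wL³/(24EI) = 2340/EI
  relative rotation θ_0 = (1467 + 2340)/EI = 3807/EI
A unit hogging moment at C produces rotation L₁/(3EI) + L₂/(3EI) = 8/EI.
Compatibility: M_C·(L₁+L₂)/(3EI) = θ_0, giving M_C = 475.9 kN·m (hogging).
Span CE, ΣM about E: R_C^{CE}·12 = 2340 + 475.9, so R_C^{CE} = 234.7 kN and R_E = 390 − 234.7 = 155.3 kN.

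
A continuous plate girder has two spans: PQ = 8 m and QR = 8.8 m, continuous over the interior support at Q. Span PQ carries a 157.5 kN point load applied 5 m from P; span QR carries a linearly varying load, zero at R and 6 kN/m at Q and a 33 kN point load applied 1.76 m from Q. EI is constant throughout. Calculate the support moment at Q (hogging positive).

Insert a hinge at Q; M_Q is the redundant, and each span becomes simply supported.
End slopes at the hinge Q, treating each span as simply supported:
  span PQ: point load 157.5 at a = 5: Pab(L + a)/(6LEI) = 639.8/EI
  span QR: triangular load, peak 6: w₀L³/(45EI) = 90.86/EI
  span QR: point load 33 at a = 1.76: Pab(L + b)/(6LEI) = 122.7/EI
  relative rotation θ_0 = (639.8 + 213.5)/EI = 853.4/EI
A unit hogging moment at Q produces rotation L₁/(3EI) + L₂/(3EI) = 5.6/EI.
Compatibility: M_Q·(L₁+L₂)/(3EI) = θ_0, giving M_Q = 152.4 kN·m (hogging).

M_Q = 152.4 kN·m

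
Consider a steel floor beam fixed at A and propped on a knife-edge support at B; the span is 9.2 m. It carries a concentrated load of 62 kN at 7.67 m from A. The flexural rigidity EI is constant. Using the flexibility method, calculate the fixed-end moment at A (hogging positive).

Remove the prop at B; the released (primary) structure is a cantilever built in at A.
Primary-structure tip deflection at B by superposition:
  point load 62 at a = 7.67: Pa²(3L − a)/(6EI) = 12115/EI
Tip deflection under a unit load at B: L³/(3EI) = 259.6/EI.
The prop prevents deflection at B: R_B = δ_0/δ_{BB} = 12115/259.6 = 46.68 kN.
Moment equilibrium about A: M_A = Σ(load moments about A) − R_B·L = 475.5 − 46.68×9.2 = 46.12 kN·m.

M_A = 46.12 kN·m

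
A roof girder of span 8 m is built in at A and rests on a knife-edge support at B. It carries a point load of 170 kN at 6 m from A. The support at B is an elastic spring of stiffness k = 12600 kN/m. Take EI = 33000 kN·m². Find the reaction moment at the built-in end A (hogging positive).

M_A = 172.4 kN·m

Take the reaction at B as the redundant and release it; the primary structure is a cantilever fixed at A.
Primary-structure tip deflection at B by superposition:
  point load 170 at a = 6: Pa²(3L − a)/(6EI) = 18360/EI
Tip deflection under a unit load at B: L³/(3EI) = 170.7/EI.
With EI = 33000 kN·m²: δ_0 = 0.55636 m and δ_{BB} = 0.005172 m/kN.
Compatibility — the spring shortens by R_B/k under the reaction it provides: δ_0 − R_B·δ_{BB} = R_B/k. With 1/k = 0.000079 m/kN, R_B = δ_0 / (δ_{BB} + 1/k) = 0.55636 / (0.005172 + 0.000079) = 106 kN.
Moment equilibrium about A: M_A = Σ(load moments about A) − R_B·L = 1020 − 106×8 = 172.4 kN·m.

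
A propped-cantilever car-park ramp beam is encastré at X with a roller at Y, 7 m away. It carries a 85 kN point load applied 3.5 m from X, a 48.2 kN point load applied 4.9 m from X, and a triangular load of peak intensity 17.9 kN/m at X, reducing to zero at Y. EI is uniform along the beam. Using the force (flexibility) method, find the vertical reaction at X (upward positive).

Choose R_Y as the redundant. The primary structure is the cantilever fixed at X.
Primary-structure tip deflection at Y by superposition:
  point load 85 at a = 3.5: Pa²(3L − a)/(6EI) = 3037/EI
  point load 48.2 at a = 4.9: Pa²(3L − a)/(6EI) = 3105/EI
  triangular load, peak 17.9 at the fixed end: w₀L⁴/(30EI) = 1433/EI
  δ_0 = 7575/EI
Tip deflection under a unit load at Y: L³/(3EI) = 114.3/EI.
Compatibility at Y: δ_0 − R_Y·δ_{YY} = 0, so R_Y = 7575/114.3 = 66.25 kN.
Vertical equilibrium: R_X = ΣP − R_Y = 195.8 − 66.25 = 129.6 kN.

R_X = 129.6 kN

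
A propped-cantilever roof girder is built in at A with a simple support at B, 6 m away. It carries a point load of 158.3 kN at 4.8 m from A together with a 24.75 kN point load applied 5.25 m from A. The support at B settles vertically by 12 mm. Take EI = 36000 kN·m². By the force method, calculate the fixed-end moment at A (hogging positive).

M_A = 136.3 kN·m

Take the reaction at B as the redundant and release it; the primary structure is a cantilever fixed at A.
Primary-structure tip deflection at B by superposition:
  point load 158.3 at a = 4.8: Pa²(3L − a)/(6EI) = 8024/EI
  point load 24.75 at a = 5.25: Pa²(3L − a)/(6EI) = 1450/EI
  δ_0 = 9474/EI
Tip deflection under a unit load at B: L³/(3EI) = 72/EI.
With EI = 36000 kN·m²: δ_0 = 0.26315 m and δ_{BB} = 0.002 m/kN.
Compatibility — the beam at B must follow the support down by 0.012 m: δ_0 − R_B·δ_{BB} = 0.012, so R_B = (0.26315 − 0.012)/0.002 = 125.6 kN.
Moment equilibrium about A: M_A = Σ(load moments about A) − R_B·L = 889.8 − 125.6×6 = 136.3 kN·m.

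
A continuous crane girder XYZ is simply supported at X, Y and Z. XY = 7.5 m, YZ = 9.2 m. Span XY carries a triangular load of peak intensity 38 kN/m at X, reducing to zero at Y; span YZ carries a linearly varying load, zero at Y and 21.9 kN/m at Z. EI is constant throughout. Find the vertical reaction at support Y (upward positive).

Take M_Y as the redundant. Released structure: two simple spans XY and YZ with a hinge at Y.
End slopes at the hinge Y, treating each span as simply supported:
  span XY: triangular load, peak 38: 7w₀L³/(360EI) = 311.7/EI
  span YZ: triangular load, peak 21.9: 7w₀L³/(360EI) = 331.6/EI
  relative rotation θ_0 = (311.7 + 331.6)/EI = 643.3/EI
A unit hogging moment at Y produces rotation L₁/(3EI) + L₂/(3EI) = 5.567/EI.
Compatibility: M_Y·(L₁+L₂)/(3EI) = θ_0, giving M_Y = 115.6 kN·m (hogging).
Span XY, ΣM about X with M_Y applied at Y: R_Y^{XY}·7.5 = 356.2 + 115.6, so R_Y^{XY} = 62.91 kN and R_X = 142.5 − 62.91 = 79.59 kN.
Span YZ, ΣM about Z: R_Y^{YZ}·9.2 = 308.9 + 115.6, so R_Y^{YZ} = 46.14 kN and R_Z = 100.7 − 46.14 = 54.6 kN.
R_Y = 62.91 + 46.14 = 109.1 kN.

R_Y = 109.1 kN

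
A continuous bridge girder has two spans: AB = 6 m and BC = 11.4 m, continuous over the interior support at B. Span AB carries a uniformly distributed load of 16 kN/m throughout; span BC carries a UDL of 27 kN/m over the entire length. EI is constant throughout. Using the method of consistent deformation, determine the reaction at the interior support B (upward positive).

R_B = 281.3 kN

Release continuity at B by inserting a hinge; the redundant is the internal moment M_B. The primary structure is two simply-supported spans AB and BC.
Rotations at B on the released spans (each span's end-slope, ×1/EI):
  span AB: UDL 16: wL³/(24EI) = 144/EI
  span BC: UDL 27: wL³/(24EI) = 1667/EI
  relative rotation θ_0 = (144 + 1667)/EI = 1811/EI
A unit hogging moment at B produces rotation L₁/(3EI) + L₂/(3EI) = 5.8/EI.
Slope continuity at B: θ_0 = M_B·5.8/EI, so M_B = 1811/5.8 = 312.2 kN·m (hogging).
Span AB, ΣM about A with M_B applied at B: R_B^{AB}·6 = 288 + 312.2, so R_B^{AB} = 100 kN and R_A = 96 − 100 = -4.033 kN.
Span BC, ΣM about C: R_B^{BC}·11.4 = 1754 + 312.2, so R_B^{BC} = 181.3 kN and R_C = 307.8 − 181.3 = 126.5 kN.
R_B = 100 + 181.3 = 281.3 kN.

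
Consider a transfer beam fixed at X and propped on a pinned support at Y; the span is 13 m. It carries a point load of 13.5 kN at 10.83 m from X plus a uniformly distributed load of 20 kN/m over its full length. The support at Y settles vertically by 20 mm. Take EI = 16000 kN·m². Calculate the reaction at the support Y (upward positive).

Choose R_Y as the redundant. The primary structure is the cantilever fixed at X.
Downward deflection at the released point Y due to the loads:
  point load 13.5 at a = 10.83: Pa²(3L − a)/(6EI) = 7434/EI
  UDL 20: wL⁴/(8EI) = 71402/EI
  δ_0 = 78837/EI
Tip deflection under a unit load at Y: L³/(3EI) = 732.3/EI.
With EI = 16000 kN·m²: δ_0 = 4.9273 m and δ_{YY} = 0.045771 m/kN.
Compatibility — the beam at Y must follow the support down by 0.02 m: δ_0 − R_Y·δ_{YY} = 0.02, so R_Y = (4.9273 − 0.02)/0.045771 = 107.2 kN.

R_Y = 107.2 kN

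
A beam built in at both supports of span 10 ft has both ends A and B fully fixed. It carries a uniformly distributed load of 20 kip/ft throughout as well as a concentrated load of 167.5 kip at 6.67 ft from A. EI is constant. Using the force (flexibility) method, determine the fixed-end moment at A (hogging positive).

Release both end moments; the primary structure is a simply-supported span AB with redundants M_A and M_B.
On the primary (simply-supported) span, the end slopes from the loading are:
  at A: UDL 20: wL³/(24EI) = 833.3/EI
  at B: UDL 20: wL³/(24EI) = 833.3/EI
  at A: point load 167.5 at a = 6.67: Pab(L + b)/(6LEI) = 826.5/EI
  at B: point load 167.5 at a = 6.67: Pab(L + a)/(6LEI) = 1034/EI
  θ_A0 = 1660/EI,  θ_B0 = 1867/EI
Flexibility coefficients: a unit moment at one end gives L/(3EI) there and L/(6EI) at the far end, so f₁₁ = f₂₂ = 3.333/EI and f₁₂ = f₂₁ = 1.667/EI.
Compatibility — zero rotation at each built-in end:
  3.333 M_A + 1.667 M_B = 1660
  1.667 M_A + 3.333 M_B = 1867
Solving the pair gives M_A = 290.6 kip·ft and M_B = 414.8 kip·ft (hogging).

M_A = 290.6 kip·ft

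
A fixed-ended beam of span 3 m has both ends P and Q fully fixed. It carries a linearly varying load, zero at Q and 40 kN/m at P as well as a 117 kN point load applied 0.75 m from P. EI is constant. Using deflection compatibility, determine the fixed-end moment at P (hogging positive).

Take the two fixed-end moments M_P, M_Q as redundants; the released structure is the simple span PQ.
End rotations of the released simple span under the applied load (×1/EI):
  at P: triangular load, peak 40: w₀L³/(45EI) = 24/EI
  at Q: triangular load, peak 40: 7w₀L³/(360EI) = 21/EI
  at P: point load 117 at a = 0.75: Pab(L + b)/(6LEI) = 57.59/EI
  at Q: point load 117 at a = 0.75: Pab(L + a)/(6LEI) = 41.13/EI
  θ_P0 = 81.59/EI,  θ_Q0 = 62.13/EI
Flexibility coefficients: a unit moment at one end gives L/(3EI) there and L/(6EI) at the far end, so f₁₁ = f₂₂ = 1/EI and f₁₂ = f₂₁ = 0.5/EI.
Compatibility — zero rotation at each built-in end:
  1 M_P + 0.5 M_Q = 81.59
  0.5 M_P + 1 M_Q = 62.13
Solving the pair gives M_P = 67.36 kN·m and M_Q = 28.45 kN·m (hogging).

M_P = 67.36 kN·m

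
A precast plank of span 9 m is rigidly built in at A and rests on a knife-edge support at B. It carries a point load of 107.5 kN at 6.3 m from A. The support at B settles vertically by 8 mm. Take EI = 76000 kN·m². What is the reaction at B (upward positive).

Take the reaction at B as the redundant and release it; the primary structure is a cantilever fixed at A.
Free-end deflection of the primary structure under the applied loading (downward +):
  point load 107.5 at a = 6.3: Pa²(3L − a)/(6EI) = 14720/EI
Flexibility coefficient — unit upward force at B: δ_{BB} = L³/(3EI) = 243/EI.
With EI = 76000 kN·m²: δ_0 = 0.19368 m and δ_{BB} = 0.003197 m/kN.
Compatibility — the beam at B must follow the support down by 0.008 m: δ_0 − R_B·δ_{BB} = 0.008, so R_B = (0.19368 − 0.008)/0.003197 = 58.07 kN.

R_B = 58.07 kN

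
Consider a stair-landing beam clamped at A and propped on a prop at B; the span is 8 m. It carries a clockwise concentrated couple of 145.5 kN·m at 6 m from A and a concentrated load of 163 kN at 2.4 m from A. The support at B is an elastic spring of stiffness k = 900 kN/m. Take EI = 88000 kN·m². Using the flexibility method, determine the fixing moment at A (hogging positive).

M_A = 305.9 kN·m

Release the roller at B. Primary structure: cantilever fixed at A.
Downward deflection at the released point B due to the loads:
  clockwise couple 145.5 at a = 6: M₀a(2L − a)/(2EI) = 4365/EI
  point load 163 at a = 2.4: Pa²(3L − a)/(6EI) = 3380/EI
  δ_0 = 7745/EI
Flexibility coefficient — unit upward force at B: δ_{BB} = L³/(3EI) = 170.7/EI.
With EI = 88000 kN·m²: δ_0 = 0.088011 m and δ_{BB} = 0.001939 m/kN.
Compatibility — the spring shortens by R_B/k under the reaction it provides: δ_0 − R_B·δ_{BB} = R_B/k. With 1/k = 0.001111 m/kN, R_B = δ_0 / (δ_{BB} + 1/k) = 0.088011 / (0.001939 + 0.001111) = 28.85 kN.
Moment equilibrium about A: M_A = Σ(load moments about A) − R_B·L = 536.7 − 28.85×8 = 305.9 kN·m.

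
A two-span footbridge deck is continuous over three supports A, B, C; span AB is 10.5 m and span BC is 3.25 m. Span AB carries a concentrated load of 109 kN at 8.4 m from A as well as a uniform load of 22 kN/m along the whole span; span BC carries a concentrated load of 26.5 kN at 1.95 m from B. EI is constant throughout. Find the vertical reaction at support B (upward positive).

Take M_B as the redundant. Released structure: two simple spans AB and BC with a hinge at B.
Discontinuity in slope at B on the released structure — sum the simple-span end rotations:
  span AB: point load 109 at a = 8.4: Pab(L + a)/(6LEI) = 576.8/EI
  span AB: UDL 22: wL³/(24EI) = 1061/EI
  span BC: point load 26.5 at a = 1.95: Pab(L + b)/(6LEI) = 15.67/EI
  relative rotation θ_0 = (1638 + 15.67)/EI = 1654/EI
A unit hogging moment at B produces rotation L₁/(3EI) + L₂/(3EI) = 4.583/EI.
Compatibility: M_B·(L₁+L₂)/(3EI) = θ_0, giving M_B = 360.8 kN·m (hogging).
Span AB, ΣM about A with M_B applied at B: R_B^{AB}·10.5 = 2128 + 360.8, so R_B^{AB} = 237.1 kN and R_A = 340 − 237.1 = 102.9 kN.
Span BC, ΣM about C: R_B^{BC}·3.25 = 34.45 + 360.8, so R_B^{BC} = 121.6 kN and R_C = 26.5 − 121.6 = -95.11 kN.
R_B = 237.1 + 121.6 = 358.7 kN.

R_B = 358.7 kN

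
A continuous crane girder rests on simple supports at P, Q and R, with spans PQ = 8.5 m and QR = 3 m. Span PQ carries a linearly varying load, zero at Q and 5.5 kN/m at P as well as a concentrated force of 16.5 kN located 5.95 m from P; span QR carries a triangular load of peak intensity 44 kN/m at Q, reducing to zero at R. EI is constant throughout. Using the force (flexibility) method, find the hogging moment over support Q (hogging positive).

M_Q = 42.52 kN·m

Insert a hinge at Q; M_Q is the redundant, and each span becomes simply supported.
End slopes at the hinge Q, treating each span as simply supported:
  span PQ: triangular load, peak 5.5: 7w₀L³/(360EI) = 65.68/EI
  span PQ: point load 16.5 at a = 5.95: Pab(L + a)/(6LEI) = 70.93/EI
  span QR: triangular load, peak 44: w₀L³/(45EI) = 26.4/EI
  relative rotation θ_0 = (136.6 + 26.4)/EI = 163/EI
A unit hogging moment at Q produces rotation L₁/(3EI) + L₂/(3EI) = 3.833/EI.
Slope continuity at Q: θ_0 = M_Q·3.833/EI, so M_Q = 163/3.833 = 42.52 kN·m (hogging).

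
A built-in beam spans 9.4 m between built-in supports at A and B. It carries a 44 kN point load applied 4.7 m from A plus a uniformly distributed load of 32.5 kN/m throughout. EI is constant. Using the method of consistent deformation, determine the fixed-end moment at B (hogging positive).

M_B = 291 kN·m

Take the two fixed-end moments M_A, M_B as redundants; the released structure is the simple span AB.
End rotations of the released simple span under the applied load (×1/EI):
  at A: point load 44 at a = 4.7: Pab(L + b)/(6LEI) = 243/EI
  at B: point load 44 at a = 4.7: Pab(L + a)/(6LEI) = 243/EI
  at A: UDL 32.5: wL³/(24EI) = 1125/EI
  at B: UDL 32.5: wL³/(24EI) = 1125/EI
  θ_A0 = 1368/EI,  θ_B0 = 1368/EI
Flexibility coefficients: a unit moment at one end gives L/(3EI) there and L/(6EI) at the far end, so f₁₁ = f₂₂ = 3.133/EI and f₁₂ = f₂₁ = 1.567/EI.
Compatibility — zero rotation at each built-in end:
  3.133 M_A + 1.567 M_B = 1368
  1.567 M_A + 3.133 M_B = 1368
Solving the pair gives M_A = 291 kN·m and M_B = 291 kN·m (hogging).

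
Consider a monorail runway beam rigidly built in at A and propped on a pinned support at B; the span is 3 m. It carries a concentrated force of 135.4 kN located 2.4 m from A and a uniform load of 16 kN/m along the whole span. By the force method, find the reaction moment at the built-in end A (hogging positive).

Choose R_B as the redundant. The primary structure is the cantilever fixed at A.
Deflection at B on the released cantilever, summing each load's contribution:
  point load 135.4 at a = 2.4: Pa²(3L − a)/(6EI) = 857.9/EI
  UDL 16: wL⁴/(8EI) = 162/EI
  δ_0 = 1020/EI
Tip deflection under a unit load at B: L³/(3EI) = 9/EI.
The prop prevents deflection at B: R_B = δ_0/δ_{BB} = 1020/9 = 113.3 kN.
Moment equilibrium about A: M_A = Σ(load moments about A) − R_B·L = 397 − 113.3×3 = 57 kN·m.

M_A = 57 kN·m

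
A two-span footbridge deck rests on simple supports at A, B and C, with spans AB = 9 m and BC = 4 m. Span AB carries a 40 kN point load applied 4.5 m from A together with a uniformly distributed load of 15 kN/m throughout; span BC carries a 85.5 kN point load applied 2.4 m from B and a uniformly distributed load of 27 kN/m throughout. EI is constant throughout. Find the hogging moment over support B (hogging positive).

M_B = 186.2 kN·m

Take M_B as the redundant. Released structure: two simple spans AB and BC with a hinge at B.
Discontinuity in slope at B on the released structure — sum the simple-span end rotations:
  span AB: point load 40 at a = 4.5: Pab(L + a)/(6LEI) = 202.5/EI
  span AB: UDL 15: wL³/(24EI) = 455.6/EI
  span BC: point load 85.5 at a = 2.4: Pab(L + b)/(6LEI) = 76.61/EI
  span BC: UDL 27: wL³/(24EI) = 72/EI
  relative rotation θ_0 = (658.1 + 148.6)/EI = 806.7/EI
A unit hogging moment at B produces rotation L₁/(3EI) + L₂/(3EI) = 4.333/EI.
Slope continuity at B: θ_0 = M_B·4.333/EI, so M_B = 806.7/4.333 = 186.2 kN·m (hogging).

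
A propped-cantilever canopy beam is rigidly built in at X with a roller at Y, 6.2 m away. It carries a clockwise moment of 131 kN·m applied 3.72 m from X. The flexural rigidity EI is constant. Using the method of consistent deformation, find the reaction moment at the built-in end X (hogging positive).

Release the roller at Y. Primary structure: cantilever fixed at X.
Downward deflection at the released point Y due to the loads:
  clockwise couple 131 at a = 3.72: M₀a(2L − a)/(2EI) = 2115/EI
Tip deflection under a unit load at Y: L³/(3EI) = 79.44/EI.
Compatibility at Y: δ_0 − R_Y·δ_{YY} = 0, so R_Y = 2115/79.44 = 26.62 kN.
Moment equilibrium about X: M_X = Σ(load moments about X) − R_Y·L = 131 − 26.62×6.2 = -34.06 kN·m.

M_X = -34.06 kN·m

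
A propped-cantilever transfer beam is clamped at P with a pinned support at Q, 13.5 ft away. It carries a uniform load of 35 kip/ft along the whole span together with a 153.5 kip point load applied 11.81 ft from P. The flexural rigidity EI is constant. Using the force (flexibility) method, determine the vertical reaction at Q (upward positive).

Take the reaction at Q as the redundant and release it; the primary structure is a cantilever fixed at P.
Deflection at Q on the released cantilever, summing each load's contribution:
  UDL 35: wL⁴/(8EI) = 145316/EI
  point load 153.5 at a = 11.81: Pa²(3L − a)/(6EI) = 102373/EI
  δ_0 = 247689/EI
Tip deflection under a unit load at Q: L³/(3EI) = 820.1/EI.
Compatibility at Q: δ_0 − R_Q·δ_{QQ} = 0, so R_Q = 247689/820.1 = 302 kip.

R_Q = 302 kip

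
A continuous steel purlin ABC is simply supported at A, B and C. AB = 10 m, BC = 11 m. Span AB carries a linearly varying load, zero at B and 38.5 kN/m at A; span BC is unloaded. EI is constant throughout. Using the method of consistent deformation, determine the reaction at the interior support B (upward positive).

R_B = 84.58 kN

Release continuity at B by inserting a hinge; the redundant is the internal moment M_B. The primary structure is two simply-supported spans AB and BC.
Rotations at B on the released spans (each span's end-slope, ×1/EI):
  span AB: triangular load, peak 38.5: 7w₀L³/(360EI) = 748.6/EI
  relative rotation θ_0 = (748.6 + 0)/EI = 748.6/EI
A unit hogging moment at B produces rotation L₁/(3EI) + L₂/(3EI) = 7/EI.
Compatibility: M_B·(L₁+L₂)/(3EI) = θ_0, giving M_B = 106.9 kN·m (hogging).
Span AB, ΣM about A with M_B applied at B: R_B^{AB}·10 = 641.7 + 106.9, so R_B^{AB} = 74.86 kN and R_A = 192.5 − 74.86 = 117.6 kN.
Span BC, ΣM about C: R_B^{BC}·11 = 0 + 106.9, so R_B^{BC} = 9.722 kN and R_C = 0 − 9.722 = -9.722 kN.
R_B = 74.86 + 9.722 = 84.58 kN.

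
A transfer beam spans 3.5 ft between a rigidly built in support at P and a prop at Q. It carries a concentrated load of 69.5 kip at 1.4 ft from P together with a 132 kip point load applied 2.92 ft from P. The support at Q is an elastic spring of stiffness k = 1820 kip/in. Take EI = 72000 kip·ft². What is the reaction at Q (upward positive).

R_Q = 92.59 kip

Release the roller at Q. Primary structure: cantilever fixed at P.
Primary-structure tip deflection at Q by superposition:
  point load 69.5 at a = 1.4: Pa²(3L − a)/(6EI) = 206.6/EI
  point load 132 at a = 2.92: Pa²(3L − a)/(6EI) = 1422/EI
  δ_0 = 1628/EI
Tip deflection under a unit load at Q: L³/(3EI) = 14.29/EI.
With EI = 72000 kip·ft²: δ_0 = 0.022618 ft and δ_{QQ} = 0.000198 ft/kip.
Compatibility — the spring shortens by R_Q/k under the reaction it provides: δ_0 − R_Q·δ_{QQ} = R_Q/k. With 1/k = 1/(1820×12) ft/kip = 0.000046 ft/kip, R_Q = δ_0 / (δ_{QQ} + 1/k) = 0.022618 / (0.000198 + 0.000046) = 92.59 kip.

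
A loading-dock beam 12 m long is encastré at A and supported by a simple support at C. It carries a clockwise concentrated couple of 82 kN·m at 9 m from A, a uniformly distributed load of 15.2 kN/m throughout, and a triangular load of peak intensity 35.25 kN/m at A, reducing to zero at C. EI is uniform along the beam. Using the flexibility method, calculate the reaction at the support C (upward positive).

Release the roller at C. Primary structure: cantilever fixed at A.
Downward deflection at the released point C due to the loads:
  clockwise couple 82 at a = 9: M₀a(2L − a)/(2EI) = 5535/EI
  UDL 15.2: wL⁴/(8EI) = 39398/EI
  triangular load, peak 35.25 at the fixed end: w₀L⁴/(30EI) = 24365/EI
  δ_0 = 69298/EI
Flexibility coefficient — unit upward force at C: δ_{CC} = L³/(3EI) = 576/EI.
Compatibility at C: δ_0 − R_C·δ_{CC} = 0, so R_C = 69298/576 = 120.3 kN.

R_C = 120.3 kN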